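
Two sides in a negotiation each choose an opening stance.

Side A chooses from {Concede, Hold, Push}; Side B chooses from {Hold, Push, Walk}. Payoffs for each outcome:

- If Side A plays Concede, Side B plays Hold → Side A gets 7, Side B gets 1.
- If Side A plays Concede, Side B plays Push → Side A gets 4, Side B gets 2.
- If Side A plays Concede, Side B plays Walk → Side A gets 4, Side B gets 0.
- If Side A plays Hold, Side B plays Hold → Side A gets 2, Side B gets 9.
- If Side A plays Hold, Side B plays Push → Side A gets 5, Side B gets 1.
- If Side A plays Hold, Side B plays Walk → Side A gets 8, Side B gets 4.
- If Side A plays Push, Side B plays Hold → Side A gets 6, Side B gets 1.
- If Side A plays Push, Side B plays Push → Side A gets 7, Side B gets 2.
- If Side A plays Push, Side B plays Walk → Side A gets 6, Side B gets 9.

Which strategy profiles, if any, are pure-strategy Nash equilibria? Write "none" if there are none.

Side A against Hold: payoffs 7, 2, 6 → best response Concede.
Side A against Push: payoffs 4, 5, 7 → best response Push.
Side A against Walk: payoffs 4, 8, 6 → best response Hold.
Side B against Concede: payoffs 1, 2, 0 → best response Push.
Side B against Hold: payoffs 9, 1, 4 → best response Hold.
Side B against Push: payoffs 1, 2, 9 → best response Walk.
No profile is a mutual best response for all players.

none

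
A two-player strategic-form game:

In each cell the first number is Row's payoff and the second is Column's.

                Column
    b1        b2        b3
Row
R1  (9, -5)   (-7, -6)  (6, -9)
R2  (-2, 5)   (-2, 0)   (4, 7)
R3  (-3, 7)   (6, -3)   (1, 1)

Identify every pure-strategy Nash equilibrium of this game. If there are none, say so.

For each strategy profile, look for a profitable unilateral deviation.
(R1, b1): Row gets 9, best alternative -2; Column gets -5, best alternative -6. No profitable deviation — NE.
(R1, b2): Row can switch to R2 (-7 → -2). Not NE.
(R1, b3): Column can switch to b1 (-9 → -5). Not NE.
(R2, b1): Row can switch to R1 (-2 → 9). Not NE.
(R2, b2): Row can switch to R3 (-2 → 6). Not NE.
(R2, b3): Row can switch to R1 (4 → 6). Not NE.
(R3, b1): Row can switch to R1 (-3 → 9). Not NE.
(R3, b2): Column can switch to b1 (-3 → 7). Not NE.
(R3, b3): Row can switch to R1 (1 → 6). Not NE.

(R1, b1)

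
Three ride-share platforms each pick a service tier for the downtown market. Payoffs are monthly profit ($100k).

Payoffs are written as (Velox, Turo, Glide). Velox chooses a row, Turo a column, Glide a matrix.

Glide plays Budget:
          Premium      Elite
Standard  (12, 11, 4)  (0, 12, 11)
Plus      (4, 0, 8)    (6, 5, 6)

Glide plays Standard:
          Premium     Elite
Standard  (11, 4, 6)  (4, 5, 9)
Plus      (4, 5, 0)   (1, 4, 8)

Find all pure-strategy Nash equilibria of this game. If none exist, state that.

(Standard, Premium, Budget): Turo can switch to Elite (11 → 12). Not NE.
(Standard, Premium, Standard): Turo can switch to Elite (4 → 5). Not NE.
(Standard, Elite, Budget): Velox can switch to Plus (0 → 6). Not NE.
(Standard, Elite, Standard): Glide can switch to Budget (9 → 11). Not NE.
(Plus, Premium, Budget): Velox can switch to Standard (4 → 12). Not NE.
(Plus, Premium, Standard): Velox can switch to Standard (4 → 11). Not NE.
(Plus, Elite, Budget): Glide can switch to Standard (6 → 8). Not NE.
(Plus, Elite, Standard): Velox can switch to Standard (1 → 4). Not NE.

none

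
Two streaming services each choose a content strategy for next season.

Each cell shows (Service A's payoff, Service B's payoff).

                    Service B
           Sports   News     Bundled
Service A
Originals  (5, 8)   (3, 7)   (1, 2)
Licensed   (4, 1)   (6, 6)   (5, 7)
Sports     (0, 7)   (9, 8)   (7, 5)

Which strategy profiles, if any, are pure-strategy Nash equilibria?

The pure Nash equilibria are (Originals, Sports); (Sports, News).

For each strategy profile, look for a profitable unilateral deviation.
(Originals, Sports): Service A gets 5, best alternative 4; Service B gets 8, best alternative 7. No profitable deviation — NE.
(Originals, News): Service A can switch to Licensed (3 → 6). Not NE.
(Originals, Bundled): Service A can switch to Licensed (1 → 5). Not NE.
(Licensed, Sports): Service A can switch to Originals (4 → 5). Not NE.
(Licensed, News): Service A can switch to Sports (6 → 9). Not NE.
(Licensed, Bundled): Service A can switch to Sports (5 → 7). Not NE.
(Sports, Sports): Service A can switch to Originals (0 → 5). Not NE.
(Sports, News): Service A gets 9, best alternative 6; Service B gets 8, best alternative 7. No profitable deviation — NE.
(The remaining 1 profile has a profitable deviation by the same check.)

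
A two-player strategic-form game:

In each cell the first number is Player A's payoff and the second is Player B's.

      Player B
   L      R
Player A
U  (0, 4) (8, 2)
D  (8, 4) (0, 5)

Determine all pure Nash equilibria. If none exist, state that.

Player A against L: payoffs 0, 8 → best response D.
Player A against R: payoffs 8, 0 → best response U.
Player B against U: payoffs 4, 2 → best response L.
Player B against D: payoffs 4, 5 → best response R.
No profile is a mutual best response for all players.

No pure-strategy Nash equilibrium.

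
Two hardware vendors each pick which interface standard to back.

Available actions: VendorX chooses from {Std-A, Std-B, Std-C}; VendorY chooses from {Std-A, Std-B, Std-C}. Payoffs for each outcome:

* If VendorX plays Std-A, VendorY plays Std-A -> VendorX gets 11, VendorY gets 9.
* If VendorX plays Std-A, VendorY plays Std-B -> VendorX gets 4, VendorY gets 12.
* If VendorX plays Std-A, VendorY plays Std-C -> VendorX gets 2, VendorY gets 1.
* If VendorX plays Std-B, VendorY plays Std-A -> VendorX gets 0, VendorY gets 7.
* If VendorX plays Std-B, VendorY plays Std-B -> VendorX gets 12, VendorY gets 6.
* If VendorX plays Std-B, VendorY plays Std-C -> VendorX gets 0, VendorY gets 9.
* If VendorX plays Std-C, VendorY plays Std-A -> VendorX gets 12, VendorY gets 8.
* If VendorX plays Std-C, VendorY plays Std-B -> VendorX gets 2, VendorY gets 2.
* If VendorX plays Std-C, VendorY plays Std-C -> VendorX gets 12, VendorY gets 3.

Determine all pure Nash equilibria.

VendorX against Std-A: payoffs 11, 0, 12 → best response Std-C.
VendorX against Std-B: payoffs 4, 12, 2 → best response Std-B.
VendorX against Std-C: payoffs 2, 0, 12 → best response Std-C.
VendorY against Std-A: payoffs 9, 12, 1 → best response Std-B.
VendorY against Std-B: payoffs 7, 6, 9 → best response Std-C.
VendorY against Std-C: payoffs 8, 2, 3 → best response Std-A.
Mutual best responses: (Std-C, Std-A).

(Std-C, Std-A)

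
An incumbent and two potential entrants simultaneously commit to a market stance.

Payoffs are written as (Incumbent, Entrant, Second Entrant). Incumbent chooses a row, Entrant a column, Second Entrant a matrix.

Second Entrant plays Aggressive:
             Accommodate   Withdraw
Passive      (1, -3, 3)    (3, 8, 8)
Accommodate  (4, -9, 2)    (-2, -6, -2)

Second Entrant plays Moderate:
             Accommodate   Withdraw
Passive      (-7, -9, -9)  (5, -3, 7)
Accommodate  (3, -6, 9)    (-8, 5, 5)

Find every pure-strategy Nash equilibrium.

For each strategy profile, look for a profitable unilateral deviation.
(Passive, Accommodate, Aggressive): Incumbent can switch to Accommodate (1 → 4). Not NE.
(Passive, Accommodate, Moderate): Incumbent can switch to Accommodate (-7 → 3). Not NE.
(Passive, Withdraw, Aggressive): Incumbent gets 3, best alternative -2; Entrant gets 8, best alternative -3; Second Entrant gets 8, best alternative 7. No profitable deviation — NE.
(Passive, Withdraw, Moderate): Second Entrant can switch to Aggressive (7 → 8). Not NE.
(Accommodate, Accommodate, Aggressive): Entrant can switch to Withdraw (-9 → -6). Not NE.
(Accommodate, Accommodate, Moderate): Entrant can switch to Withdraw (-6 → 5). Not NE.
(Accommodate, Withdraw, Aggressive): Incumbent can switch to Passive (-2 → 3). Not NE.
(Accommodate, Withdraw, Moderate): Incumbent can switch to Passive (-8 → 5). Not NE.

Pure NE: (Passive, Withdraw, Aggressive)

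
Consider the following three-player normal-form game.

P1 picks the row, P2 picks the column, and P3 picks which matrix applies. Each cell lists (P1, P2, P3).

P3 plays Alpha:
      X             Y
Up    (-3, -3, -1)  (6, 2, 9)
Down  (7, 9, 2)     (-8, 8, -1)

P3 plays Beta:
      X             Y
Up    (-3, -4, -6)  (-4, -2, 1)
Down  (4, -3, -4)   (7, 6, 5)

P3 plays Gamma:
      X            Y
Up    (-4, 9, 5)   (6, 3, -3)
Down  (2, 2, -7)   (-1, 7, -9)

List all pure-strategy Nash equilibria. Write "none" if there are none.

P1 against (X, Alpha): payoffs -3, 7 → best response Down.
P1 against (X, Beta): payoffs -3, 4 → best response Down.
P1 against (X, Gamma): payoffs -4, 2 → best response Down.
P1 against (Y, Alpha): payoffs 6, -8 → best response Up.
P1 against (Y, Beta): payoffs -4, 7 → best response Down.
P1 against (Y, Gamma): payoffs 6, -1 → best response Up.
P2 against (Up, Alpha): payoffs -3, 2 → best response Y.
P2 against (Up, Beta): payoffs -4, -2 → best response Y.
P2 against (Up, Gamma): payoffs 9, 3 → best response X.
P2 against (Down, Alpha): payoffs 9, 8 → best response X.
P2 against (Down, Beta): payoffs -3, 6 → best response Y.
P2 against (Down, Gamma): payoffs 2, 7 → best response Y.
P3 against (Up, X): payoffs -1, -6, 5 → best response Gamma.
P3 against (Up, Y): payoffs 9, 1, -3 → best response Alpha.
P3 against (Down, X): payoffs 2, -4, -7 → best response Alpha.
P3 against (Down, Y): payoffs -1, 5, -9 → best response Beta.
Mutual best responses: (Up, Y, Alpha); (Down, X, Alpha); (Down, Y, Beta).

The pure Nash equilibria are (Up, Y, Alpha); (Down, X, Alpha); (Down, Y, Beta).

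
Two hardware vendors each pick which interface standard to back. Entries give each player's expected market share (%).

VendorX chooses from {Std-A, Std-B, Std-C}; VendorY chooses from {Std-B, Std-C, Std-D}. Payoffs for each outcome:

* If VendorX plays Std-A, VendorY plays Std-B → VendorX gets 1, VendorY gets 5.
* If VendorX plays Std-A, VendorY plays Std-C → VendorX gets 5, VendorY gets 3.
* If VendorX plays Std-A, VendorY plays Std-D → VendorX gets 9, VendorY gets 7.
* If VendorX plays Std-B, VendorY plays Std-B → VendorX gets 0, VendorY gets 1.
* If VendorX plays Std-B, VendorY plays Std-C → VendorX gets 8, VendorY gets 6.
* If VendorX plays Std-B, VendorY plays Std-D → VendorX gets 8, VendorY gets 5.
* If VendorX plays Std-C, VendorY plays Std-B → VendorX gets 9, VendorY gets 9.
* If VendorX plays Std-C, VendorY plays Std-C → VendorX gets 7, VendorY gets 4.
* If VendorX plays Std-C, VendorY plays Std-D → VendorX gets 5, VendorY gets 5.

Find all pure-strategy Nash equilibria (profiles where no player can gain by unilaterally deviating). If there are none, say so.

The pure Nash equilibria are (Std-A, Std-D); (Std-B, Std-C); (Std-C, Std-B).

(Std-A, Std-B): VendorX can switch to Std-C (1 → 9). Not NE.
(Std-A, Std-C): VendorX can switch to Std-B (5 → 8). Not NE.
(Std-A, Std-D): VendorX gets 9, best alternative 8; VendorY gets 7, best alternative 5. No profitable deviation — NE.
(Std-B, Std-B): VendorX can switch to Std-A (0 → 1). Not NE.
(Std-B, Std-C): VendorX gets 8, best alternative 7; VendorY gets 6, best alternative 5. No profitable deviation — NE.
(Std-B, Std-D): VendorX can switch to Std-A (8 → 9). Not NE.
(Std-C, Std-B): VendorX gets 9, best alternative 1; VendorY gets 9, best alternative 5. No profitable deviation — NE.
(Std-C, Std-C): VendorX can switch to Std-B (7 → 8). Not NE.
(Std-C, Std-D): VendorX can switch to Std-A (5 → 9). Not NE.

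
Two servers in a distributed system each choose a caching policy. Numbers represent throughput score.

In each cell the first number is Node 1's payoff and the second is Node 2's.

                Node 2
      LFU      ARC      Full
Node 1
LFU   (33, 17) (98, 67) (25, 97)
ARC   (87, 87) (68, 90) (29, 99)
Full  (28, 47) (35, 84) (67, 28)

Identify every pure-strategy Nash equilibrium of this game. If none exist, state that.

This game has no pure Nash equilibrium.

Node 1 against LFU: payoffs 33, 87, 28 → best response ARC.
Node 1 against ARC: payoffs 98, 68, 35 → best response LFU.
Node 1 against Full: payoffs 25, 29, 67 → best response Full.
Node 2 against LFU: payoffs 17, 67, 97 → best response Full.
Node 2 against ARC: payoffs 87, 90, 99 → best response Full.
Node 2 against Full: payoffs 47, 84, 28 → best response ARC.
No profile is a mutual best response for all players.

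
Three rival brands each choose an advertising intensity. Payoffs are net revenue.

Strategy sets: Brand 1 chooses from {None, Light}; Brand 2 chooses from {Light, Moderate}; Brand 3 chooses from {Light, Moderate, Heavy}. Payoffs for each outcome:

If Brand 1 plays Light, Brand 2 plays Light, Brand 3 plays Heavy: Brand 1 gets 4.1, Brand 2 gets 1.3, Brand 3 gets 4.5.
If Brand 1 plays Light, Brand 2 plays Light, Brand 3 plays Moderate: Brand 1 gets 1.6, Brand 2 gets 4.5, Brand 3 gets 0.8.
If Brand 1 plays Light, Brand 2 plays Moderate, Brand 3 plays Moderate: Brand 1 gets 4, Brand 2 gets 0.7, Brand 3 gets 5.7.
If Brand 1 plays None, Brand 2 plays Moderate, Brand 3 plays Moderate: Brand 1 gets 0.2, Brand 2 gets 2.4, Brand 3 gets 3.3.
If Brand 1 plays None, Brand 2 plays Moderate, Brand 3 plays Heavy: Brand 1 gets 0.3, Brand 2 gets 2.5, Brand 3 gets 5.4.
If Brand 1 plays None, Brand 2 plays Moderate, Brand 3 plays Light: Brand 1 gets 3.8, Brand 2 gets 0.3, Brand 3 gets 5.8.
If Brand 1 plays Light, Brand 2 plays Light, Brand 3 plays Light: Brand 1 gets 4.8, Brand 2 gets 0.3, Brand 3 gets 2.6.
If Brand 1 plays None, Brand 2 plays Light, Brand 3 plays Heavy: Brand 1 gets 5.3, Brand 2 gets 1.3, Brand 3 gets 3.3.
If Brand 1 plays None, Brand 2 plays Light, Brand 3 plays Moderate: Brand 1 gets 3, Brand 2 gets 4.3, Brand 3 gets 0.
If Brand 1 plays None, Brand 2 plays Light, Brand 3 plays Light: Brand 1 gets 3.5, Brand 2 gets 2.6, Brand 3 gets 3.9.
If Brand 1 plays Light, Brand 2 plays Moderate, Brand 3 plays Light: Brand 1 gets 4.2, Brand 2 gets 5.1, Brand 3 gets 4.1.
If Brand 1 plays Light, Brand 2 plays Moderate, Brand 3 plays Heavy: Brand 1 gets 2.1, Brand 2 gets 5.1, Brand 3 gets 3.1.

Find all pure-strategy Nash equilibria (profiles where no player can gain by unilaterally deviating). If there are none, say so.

For each strategy profile, look for a profitable unilateral deviation.
(None, Light, Light): Brand 1 can switch to Light (3.5 → 4.8). Not NE.
(None, Light, Moderate): Brand 3 can switch to Light (0 → 3.9). Not NE.
(None, Light, Heavy): Brand 2 can switch to Moderate (1.3 → 2.5). Not NE.
(None, Moderate, Light): Brand 1 can switch to Light (3.8 → 4.2). Not NE.
(None, Moderate, Moderate): Brand 1 can switch to Light (0.2 → 4). Not NE.
(None, Moderate, Heavy): Brand 1 can switch to Light (0.3 → 2.1). Not NE.
(Light, Light, Light): Brand 2 can switch to Moderate (0.3 → 5.1). Not NE.
(Light, Light, Moderate): Brand 1 can switch to None (1.6 → 3). Not NE.
(Light, Light, Heavy): Brand 1 can switch to None (4.1 → 5.3). Not NE.
(Light, Moderate, Light): Brand 3 can switch to Moderate (4.1 → 5.7). Not NE.
(Light, Moderate, Moderate): Brand 2 can switch to Light (0.7 → 4.5). Not NE.
(Light, Moderate, Heavy): Brand 3 can switch to Light (3.1 → 4.1). Not NE.

There is no pure-strategy Nash equilibrium.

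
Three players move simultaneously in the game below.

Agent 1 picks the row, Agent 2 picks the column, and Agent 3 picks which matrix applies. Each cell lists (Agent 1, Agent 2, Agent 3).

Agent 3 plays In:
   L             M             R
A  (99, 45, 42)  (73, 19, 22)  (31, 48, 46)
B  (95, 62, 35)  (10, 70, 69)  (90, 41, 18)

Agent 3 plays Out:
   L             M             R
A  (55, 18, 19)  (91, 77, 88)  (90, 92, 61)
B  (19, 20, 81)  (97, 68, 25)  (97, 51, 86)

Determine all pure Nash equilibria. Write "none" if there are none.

(A, L, In): Agent 2 can switch to R (45 → 48). Not NE.
(A, L, Out): Agent 2 can switch to M (18 → 77). Not NE.
(A, M, In): Agent 2 can switch to L (19 → 45). Not NE.
(A, M, Out): Agent 1 can switch to B (91 → 97). Not NE.
(A, R, In): Agent 1 can switch to B (31 → 90). Not NE.
(A, R, Out): Agent 1 can switch to B (90 → 97). Not NE.
(B, L, In): Agent 1 can switch to A (95 → 99). Not NE.
(B, L, Out): Agent 1 can switch to A (19 → 55). Not NE.
(B, M, In): Agent 1 can switch to A (10 → 73). Not NE.
(B, M, Out): Agent 3 can switch to In (25 → 69). Not NE.
(B, R, In): Agent 2 can switch to L (41 → 62). Not NE.
(B, R, Out): Agent 2 can switch to M (51 → 68). Not NE.

none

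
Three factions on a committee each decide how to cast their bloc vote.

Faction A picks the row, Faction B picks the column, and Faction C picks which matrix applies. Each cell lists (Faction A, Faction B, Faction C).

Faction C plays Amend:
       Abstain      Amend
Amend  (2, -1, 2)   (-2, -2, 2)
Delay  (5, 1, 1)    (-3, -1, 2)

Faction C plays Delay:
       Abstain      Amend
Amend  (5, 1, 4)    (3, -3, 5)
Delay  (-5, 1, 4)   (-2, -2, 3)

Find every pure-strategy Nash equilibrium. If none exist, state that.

(Amend, Abstain, Amend): Faction A can switch to Delay (2 → 5). Not NE.
(Amend, Abstain, Delay): Faction A gets 5, best alternative -5; Faction B gets 1, best alternative -3; Faction C gets 4, best alternative 2. No profitable deviation — NE.
(Amend, Amend, Amend): Faction B can switch to Abstain (-2 → -1). Not NE.
(Amend, Amend, Delay): Faction B can switch to Abstain (-3 → 1). Not NE.
(Delay, Abstain, Amend): Faction C can switch to Delay (1 → 4). Not NE.
(Delay, Abstain, Delay): Faction A can switch to Amend (-5 → 5). Not NE.
(Delay, Amend, Amend): Faction A can switch to Amend (-3 → -2). Not NE.
(Delay, Amend, Delay): Faction A can switch to Amend (-2 → 3). Not NE.

The unique pure-strategy Nash equilibrium is (Amend, Abstain, Delay).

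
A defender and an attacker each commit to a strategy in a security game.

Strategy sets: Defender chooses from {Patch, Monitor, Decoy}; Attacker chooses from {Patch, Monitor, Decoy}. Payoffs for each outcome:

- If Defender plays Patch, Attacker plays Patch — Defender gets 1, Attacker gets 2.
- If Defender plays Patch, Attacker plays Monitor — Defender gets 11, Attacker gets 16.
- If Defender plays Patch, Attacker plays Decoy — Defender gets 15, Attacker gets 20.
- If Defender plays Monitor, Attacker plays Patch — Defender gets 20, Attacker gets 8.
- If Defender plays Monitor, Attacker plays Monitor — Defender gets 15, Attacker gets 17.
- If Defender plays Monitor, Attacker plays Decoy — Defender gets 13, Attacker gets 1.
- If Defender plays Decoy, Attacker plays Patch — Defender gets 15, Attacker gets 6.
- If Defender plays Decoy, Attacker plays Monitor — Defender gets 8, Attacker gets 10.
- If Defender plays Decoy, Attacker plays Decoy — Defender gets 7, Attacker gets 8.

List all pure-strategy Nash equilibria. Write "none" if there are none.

Pure-strategy Nash equilibria: (Patch, Decoy); (Monitor, Monitor)

(Patch, Patch): Defender can switch to Monitor (1 → 20). Not NE.
(Patch, Monitor): Defender can switch to Monitor (11 → 15). Not NE.
(Patch, Decoy): Defender gets 15, best alternative 13; Attacker gets 20, best alternative 16. No profitable deviation — NE.
(Monitor, Patch): Attacker can switch to Monitor (8 → 17). Not NE.
(Monitor, Monitor): Defender gets 15, best alternative 11; Attacker gets 17, best alternative 8. No profitable deviation — NE.
(Monitor, Decoy): Defender can switch to Patch (13 → 15). Not NE.
(Decoy, Patch): Defender can switch to Monitor (15 → 20). Not NE.
(Decoy, Monitor): Defender can switch to Patch (8 → 11). Not NE.
(Decoy, Decoy): Defender can switch to Patch (7 → 15). Not NE.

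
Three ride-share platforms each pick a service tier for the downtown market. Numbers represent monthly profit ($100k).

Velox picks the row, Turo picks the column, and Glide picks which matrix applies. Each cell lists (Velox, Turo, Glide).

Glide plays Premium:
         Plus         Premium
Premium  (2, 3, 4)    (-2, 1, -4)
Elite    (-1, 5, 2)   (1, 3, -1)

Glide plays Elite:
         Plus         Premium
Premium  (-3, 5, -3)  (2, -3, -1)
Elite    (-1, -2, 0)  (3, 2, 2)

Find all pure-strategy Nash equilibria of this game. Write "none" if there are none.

(Premium, Plus, Premium), (Elite, Premium, Elite)

Velox against (Plus, Premium): payoffs 2, -1 → best response Premium.
Velox against (Plus, Elite): payoffs -3, -1 → best response Elite.
Velox against (Premium, Premium): payoffs -2, 1 → best response Elite.
Velox against (Premium, Elite): payoffs 2, 3 → best response Elite.
Turo against (Premium, Premium): payoffs 3, 1 → best response Plus.
Turo against (Premium, Elite): payoffs 5, -3 → best response Plus.
Turo against (Elite, Premium): payoffs 5, 3 → best response Plus.
Turo against (Elite, Elite): payoffs -2, 2 → best response Premium.
Glide against (Premium, Plus): payoffs 4, -3 → best response Premium.
Glide against (Premium, Premium): payoffs -4, -1 → best response Elite.
Glide against (Elite, Plus): payoffs 2, 0 → best response Premium.
Glide against (Elite, Premium): payoffs -1, 2 → best response Elite.
Mutual best responses: (Premium, Plus, Premium); (Elite, Premium, Elite).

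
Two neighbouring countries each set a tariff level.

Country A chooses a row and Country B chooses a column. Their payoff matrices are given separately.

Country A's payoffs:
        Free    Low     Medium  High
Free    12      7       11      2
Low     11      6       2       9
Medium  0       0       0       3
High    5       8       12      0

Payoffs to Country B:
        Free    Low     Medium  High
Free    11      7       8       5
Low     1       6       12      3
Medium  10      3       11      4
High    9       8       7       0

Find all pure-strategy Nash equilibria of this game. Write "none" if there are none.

Check each profile: it is a Nash equilibrium iff no player can strictly gain by switching unilaterally.
(Free, Free): Country A gets 12, best alternative 11; Country B gets 11, best alternative 8. No profitable deviation — NE.
(Free, Low): Country A can switch to High (7 → 8). Not NE.
(Free, Medium): Country A can switch to High (11 → 12). Not NE.
(Free, High): Country A can switch to Low (2 → 9). Not NE.
(Low, Free): Country A can switch to Free (11 → 12). Not NE.
(Low, Low): Country A can switch to Free (6 → 7). Not NE.
(Low, Medium): Country A can switch to Free (2 → 11). Not NE.
(Low, High): Country B can switch to Low (3 → 6). Not NE.
(Medium, Free): Country A can switch to Free (0 → 12). Not NE.
(Medium, Low): Country A can switch to Free (0 → 7). Not NE.
(Medium, Medium): Country A can switch to Free (0 → 11). Not NE.
(Medium, High): Country A can switch to Low (3 → 9). Not NE.
(High, Free): Country A can switch to Free (5 → 12). Not NE.
(The remaining 3 profiles each have a profitable deviation by the same check.)

(Free, Free)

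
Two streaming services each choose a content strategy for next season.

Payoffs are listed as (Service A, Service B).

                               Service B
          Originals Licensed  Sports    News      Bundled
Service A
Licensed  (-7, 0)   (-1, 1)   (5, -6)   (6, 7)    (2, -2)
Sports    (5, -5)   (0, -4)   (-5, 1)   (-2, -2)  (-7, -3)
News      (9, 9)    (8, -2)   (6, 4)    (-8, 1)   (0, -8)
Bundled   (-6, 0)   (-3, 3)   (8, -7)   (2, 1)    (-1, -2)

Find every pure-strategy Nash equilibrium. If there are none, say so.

For each player, find the best response to each opponent profile; mutual best responses are the pure NE.
Service A against Originals: payoffs -7, 5, 9, -6 → best response News.
Service A against Licensed: payoffs -1, 0, 8, -3 → best response News.
Service A against Sports: payoffs 5, -5, 6, 8 → best response Bundled.
Service A against News: payoffs 6, -2, -8, 2 → best response Licensed.
Service A against Bundled: payoffs 2, -7, 0, -1 → best response Licensed.
Service B against Licensed: payoffs 0, 1, -6, 7, -2 → best response News.
Service B against Sports: payoffs -5, -4, 1, -2, -3 → best response Sports.
Service B against News: payoffs 9, -2, 4, 1, -8 → best response Originals.
Service B against Bundled: payoffs 0, 3, -7, 1, -2 → best response Licensed.
Mutual best responses: (Licensed, News); (News, Originals).

(Licensed, News), (News, Originals)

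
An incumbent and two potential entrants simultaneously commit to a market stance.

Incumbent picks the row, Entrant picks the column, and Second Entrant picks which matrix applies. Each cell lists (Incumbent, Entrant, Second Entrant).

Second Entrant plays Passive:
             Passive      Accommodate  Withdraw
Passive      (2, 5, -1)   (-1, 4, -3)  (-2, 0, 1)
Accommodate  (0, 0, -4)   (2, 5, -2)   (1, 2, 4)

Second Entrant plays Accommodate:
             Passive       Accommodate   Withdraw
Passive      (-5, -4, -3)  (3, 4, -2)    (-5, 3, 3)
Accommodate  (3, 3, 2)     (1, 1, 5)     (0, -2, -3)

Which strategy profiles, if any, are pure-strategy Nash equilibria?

Mark each player's best response to every combination of opponents' strategies; a profile where every player is best-responding is a pure Nash equilibrium.
Incumbent against (Passive, Passive): payoffs 2, 0 → best response Passive.
Incumbent against (Passive, Accommodate): payoffs -5, 3 → best response Accommodate.
Incumbent against (Accommodate, Passive): payoffs -1, 2 → best response Accommodate.
Incumbent against (Accommodate, Accommodate): payoffs 3, 1 → best response Passive.
Incumbent against (Withdraw, Passive): payoffs -2, 1 → best response Accommodate.
Incumbent against (Withdraw, Accommodate): payoffs -5, 0 → best response Accommodate.
Entrant against (Passive, Passive): payoffs 5, 4, 0 → best response Passive.
Entrant against (Passive, Accommodate): payoffs -4, 4, 3 → best response Accommodate.
Entrant against (Accommodate, Passive): payoffs 0, 5, 2 → best response Accommodate.
Entrant against (Accommodate, Accommodate): payoffs 3, 1, -2 → best response Passive.
Second Entrant against (Passive, Passive): payoffs -1, -3 → best response Passive.
Second Entrant against (Passive, Accommodate): payoffs -3, -2 → best response Accommodate.
Second Entrant against (Passive, Withdraw): payoffs 1, 3 → best response Accommodate.
Second Entrant against (Accommodate, Passive): payoffs -4, 2 → best response Accommodate.
Second Entrant against (Accommodate, Accommodate): payoffs -2, 5 → best response Accommodate.
Second Entrant against (Accommodate, Withdraw): payoffs 4, -3 → best response Passive.
Mutual best responses: (Passive, Passive, Passive); (Passive, Accommodate, Accommodate); (Accommodate, Passive, Accommodate).

(Passive, Passive, Passive) and (Passive, Accommodate, Accommodate) and (Accommodate, Passive, Accommodate)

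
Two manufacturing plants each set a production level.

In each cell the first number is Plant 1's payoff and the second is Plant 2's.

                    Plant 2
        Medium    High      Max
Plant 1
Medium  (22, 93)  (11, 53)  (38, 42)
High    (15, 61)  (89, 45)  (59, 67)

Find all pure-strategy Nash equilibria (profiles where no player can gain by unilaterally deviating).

(Medium, Medium) and (High, Max)

Plant 1 against Medium: payoffs 22, 15 → best response Medium.
Plant 1 against High: payoffs 11, 89 → best response High.
Plant 1 against Max: payoffs 38, 59 → best response High.
Plant 2 against Medium: payoffs 93, 53, 42 → best response Medium.
Plant 2 against High: payoffs 61, 45, 67 → best response Max.
Mutual best responses: (Medium, Medium); (High, Max).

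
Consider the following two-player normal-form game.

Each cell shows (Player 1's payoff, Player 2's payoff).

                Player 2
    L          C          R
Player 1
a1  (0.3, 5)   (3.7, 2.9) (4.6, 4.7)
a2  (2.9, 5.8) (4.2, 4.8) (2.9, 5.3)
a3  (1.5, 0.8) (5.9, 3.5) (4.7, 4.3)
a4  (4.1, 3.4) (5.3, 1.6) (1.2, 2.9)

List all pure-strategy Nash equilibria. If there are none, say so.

Player 1 against L: payoffs 0.3, 2.9, 1.5, 4.1 → best response a4.
Player 1 against C: payoffs 3.7, 4.2, 5.9, 5.3 → best response a3.
Player 1 against R: payoffs 4.6, 2.9, 4.7, 1.2 → best response a3.
Player 2 against a1: payoffs 5, 2.9, 4.7 → best response L.
Player 2 against a2: payoffs 5.8, 4.8, 5.3 → best response L.
Player 2 against a3: payoffs 0.8, 3.5, 4.3 → best response R.
Player 2 against a4: payoffs 3.4, 1.6, 2.9 → best response L.
Mutual best responses: (a3, R); (a4, L).

Pure-strategy Nash equilibria: (a3, R) and (a4, L)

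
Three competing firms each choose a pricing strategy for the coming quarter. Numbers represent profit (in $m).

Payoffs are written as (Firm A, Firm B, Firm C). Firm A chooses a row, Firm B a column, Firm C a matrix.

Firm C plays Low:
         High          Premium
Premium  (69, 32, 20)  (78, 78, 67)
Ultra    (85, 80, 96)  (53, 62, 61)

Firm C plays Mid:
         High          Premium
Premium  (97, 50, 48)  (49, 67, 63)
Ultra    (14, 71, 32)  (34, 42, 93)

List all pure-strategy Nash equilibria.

The pure Nash equilibria are (Premium, Premium, Low) and (Ultra, High, Low).

(Premium, High, Low): Firm A can switch to Ultra (69 → 85). Not NE.
(Premium, High, Mid): Firm B can switch to Premium (50 → 67). Not NE.
(Premium, Premium, Low): Firm A gets 78, best alternative 53; Firm B gets 78, best alternative 32; Firm C gets 67, best alternative 63. No profitable deviation — NE.
(Premium, Premium, Mid): Firm C can switch to Low (63 → 67). Not NE.
(Ultra, High, Low): Firm A gets 85, best alternative 69; Firm B gets 80, best alternative 62; Firm C gets 96, best alternative 32. No profitable deviation — NE.
(Ultra, High, Mid): Firm A can switch to Premium (14 → 97). Not NE.
(Ultra, Premium, Low): Firm A can switch to Premium (53 → 78). Not NE.
(Ultra, Premium, Mid): Firm A can switch to Premium (34 → 49). Not NE.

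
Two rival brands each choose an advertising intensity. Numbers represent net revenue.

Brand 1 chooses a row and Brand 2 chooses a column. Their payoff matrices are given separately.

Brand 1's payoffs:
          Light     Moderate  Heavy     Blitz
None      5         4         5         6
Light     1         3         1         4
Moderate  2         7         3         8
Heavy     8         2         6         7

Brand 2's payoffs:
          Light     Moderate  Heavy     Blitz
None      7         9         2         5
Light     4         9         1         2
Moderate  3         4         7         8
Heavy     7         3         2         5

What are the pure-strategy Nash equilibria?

Pure-strategy Nash equilibria: (Moderate, Blitz) and (Heavy, Light)

For each player, find the best response to each opponent profile; mutual best responses are the pure NE.
Brand 1 against Light: payoffs 5, 1, 2, 8 → best response Heavy.
Brand 1 against Moderate: payoffs 4, 3, 7, 2 → best response Moderate.
Brand 1 against Heavy: payoffs 5, 1, 3, 6 → best response Heavy.
Brand 1 against Blitz: payoffs 6, 4, 8, 7 → best response Moderate.
Brand 2 against None: payoffs 7, 9, 2, 5 → best response Moderate.
Brand 2 against Light: payoffs 4, 9, 1, 2 → best response Moderate.
Brand 2 against Moderate: payoffs 3, 4, 7, 8 → best response Blitz.
Brand 2 against Heavy: payoffs 7, 3, 2, 5 → best response Light.
Mutual best responses: (Moderate, Blitz); (Heavy, Light).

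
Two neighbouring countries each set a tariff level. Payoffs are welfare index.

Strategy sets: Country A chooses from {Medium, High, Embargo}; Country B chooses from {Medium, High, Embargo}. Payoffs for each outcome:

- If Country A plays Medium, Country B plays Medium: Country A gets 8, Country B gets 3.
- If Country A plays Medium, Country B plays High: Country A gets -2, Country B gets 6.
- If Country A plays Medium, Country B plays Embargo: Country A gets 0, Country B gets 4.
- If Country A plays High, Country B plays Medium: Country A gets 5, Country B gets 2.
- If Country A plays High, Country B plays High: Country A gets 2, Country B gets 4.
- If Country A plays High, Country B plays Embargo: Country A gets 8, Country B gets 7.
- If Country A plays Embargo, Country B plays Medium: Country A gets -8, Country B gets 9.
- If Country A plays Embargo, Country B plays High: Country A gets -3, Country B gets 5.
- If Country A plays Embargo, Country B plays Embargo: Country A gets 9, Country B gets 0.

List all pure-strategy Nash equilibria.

Country A against Medium: payoffs 8, 5, -8 → best response Medium.
Country A against High: payoffs -2, 2, -3 → best response High.
Country A against Embargo: payoffs 0, 8, 9 → best response Embargo.
Country B against Medium: payoffs 3, 6, 4 → best response High.
Country B against High: payoffs 2, 4, 7 → best response Embargo.
Country B against Embargo: payoffs 9, 5, 0 → best response Medium.
No profile is a mutual best response for all players.

This game has no pure Nash equilibrium.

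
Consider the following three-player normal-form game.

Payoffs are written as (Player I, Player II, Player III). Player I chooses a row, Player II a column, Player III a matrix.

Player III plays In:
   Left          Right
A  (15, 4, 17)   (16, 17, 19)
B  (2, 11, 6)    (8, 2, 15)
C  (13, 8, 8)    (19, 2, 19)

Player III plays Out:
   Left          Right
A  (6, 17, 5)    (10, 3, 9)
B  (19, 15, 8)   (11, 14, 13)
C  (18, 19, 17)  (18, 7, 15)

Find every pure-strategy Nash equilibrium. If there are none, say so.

(B, Left, Out)

(A, Left, In): Player II can switch to Right (4 → 17). Not NE.
(A, Left, Out): Player I can switch to B (6 → 19). Not NE.
(A, Right, In): Player I can switch to C (16 → 19). Not NE.
(A, Right, Out): Player I can switch to B (10 → 11). Not NE.
(B, Left, In): Player I can switch to A (2 → 15). Not NE.
(B, Left, Out): Player I gets 19, best alternative 18; Player II gets 15, best alternative 14; Player III gets 8, best alternative 6. No profitable deviation — NE.
(B, Right, In): Player I can switch to A (8 → 16). Not NE.
(B, Right, Out): Player I can switch to C (11 → 18). Not NE.
(C, Left, In): Player I can switch to A (13 → 15). Not NE.
(C, Left, Out): Player I can switch to B (18 → 19). Not NE.
(C, Right, In): Player II can switch to Left (2 → 8). Not NE.
(C, Right, Out): Player II can switch to Left (7 → 19). Not NE.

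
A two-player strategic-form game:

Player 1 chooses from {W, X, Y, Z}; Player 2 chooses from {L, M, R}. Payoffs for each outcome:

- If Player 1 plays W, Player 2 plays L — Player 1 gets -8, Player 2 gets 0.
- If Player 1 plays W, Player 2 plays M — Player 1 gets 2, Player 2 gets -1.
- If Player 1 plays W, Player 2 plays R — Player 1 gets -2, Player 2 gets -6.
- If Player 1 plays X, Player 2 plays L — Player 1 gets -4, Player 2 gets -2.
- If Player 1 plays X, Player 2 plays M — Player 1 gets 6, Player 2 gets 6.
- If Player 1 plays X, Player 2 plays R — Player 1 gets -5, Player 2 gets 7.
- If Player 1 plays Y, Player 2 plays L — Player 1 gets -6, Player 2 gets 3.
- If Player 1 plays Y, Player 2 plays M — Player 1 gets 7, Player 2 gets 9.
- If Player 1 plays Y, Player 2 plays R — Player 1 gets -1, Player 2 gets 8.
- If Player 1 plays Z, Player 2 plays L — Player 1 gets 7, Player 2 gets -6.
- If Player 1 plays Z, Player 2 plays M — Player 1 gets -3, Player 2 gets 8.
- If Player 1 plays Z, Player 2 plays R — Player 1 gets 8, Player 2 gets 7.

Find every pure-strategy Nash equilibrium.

For each player, find the best response to each opponent profile; mutual best responses are the pure NE.
Player 1 against L: payoffs -8, -4, -6, 7 → best response Z.
Player 1 against M: payoffs 2, 6, 7, -3 → best response Y.
Player 1 against R: payoffs -2, -5, -1, 8 → best response Z.
Player 2 against W: payoffs 0, -1, -6 → best response L.
Player 2 against X: payoffs -2, 6, 7 → best response R.
Player 2 against Y: payoffs 3, 9, 8 → best response M.
Player 2 against Z: payoffs -6, 8, 7 → best response M.
Mutual best responses: (Y, M).

Pure NE: (Y, M)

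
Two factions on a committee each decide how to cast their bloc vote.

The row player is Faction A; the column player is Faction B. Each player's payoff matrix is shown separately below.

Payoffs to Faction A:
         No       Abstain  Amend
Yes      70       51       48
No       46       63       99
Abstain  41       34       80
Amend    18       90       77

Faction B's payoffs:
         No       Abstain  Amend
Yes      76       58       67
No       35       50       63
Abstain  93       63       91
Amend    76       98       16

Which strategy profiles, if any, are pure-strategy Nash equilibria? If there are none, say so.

(Yes, No): Faction A gets 70, best alternative 46; Faction B gets 76, best alternative 67. No profitable deviation — NE.
(Yes, Abstain): Faction A can switch to No (51 → 63). Not NE.
(Yes, Amend): Faction A can switch to No (48 → 99). Not NE.
(No, No): Faction A can switch to Yes (46 → 70). Not NE.
(No, Abstain): Faction A can switch to Amend (63 → 90). Not NE.
(No, Amend): Faction A gets 99, best alternative 80; Faction B gets 63, best alternative 50. No profitable deviation — NE.
(Abstain, No): Faction A can switch to Yes (41 → 70). Not NE.
(Abstain, Abstain): Faction A can switch to Yes (34 → 51). Not NE.
(Abstain, Amend): Faction A can switch to No (80 → 99). Not NE.
(Amend, No): Faction A can switch to Yes (18 → 70). Not NE.
(Amend, Abstain): Faction A gets 90, best alternative 63; Faction B gets 98, best alternative 76. No profitable deviation — NE.
(Amend, Amend): Faction A can switch to No (77 → 99). Not NE.

Pure-strategy Nash equilibria: (Yes, No); (No, Amend); (Amend, Abstain)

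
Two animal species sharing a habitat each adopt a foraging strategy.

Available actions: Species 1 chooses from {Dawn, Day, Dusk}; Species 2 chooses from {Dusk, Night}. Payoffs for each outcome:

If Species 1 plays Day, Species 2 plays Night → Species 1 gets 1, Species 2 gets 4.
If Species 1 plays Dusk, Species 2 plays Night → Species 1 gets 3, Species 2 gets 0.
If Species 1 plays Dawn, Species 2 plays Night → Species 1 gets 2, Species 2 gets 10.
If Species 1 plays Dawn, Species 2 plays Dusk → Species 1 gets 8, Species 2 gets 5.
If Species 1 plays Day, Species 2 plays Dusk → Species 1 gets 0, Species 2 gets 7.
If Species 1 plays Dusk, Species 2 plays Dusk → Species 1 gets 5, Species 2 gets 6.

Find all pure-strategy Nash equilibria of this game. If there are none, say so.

For each strategy profile, look for a profitable unilateral deviation.
(Dawn, Dusk): Species 2 can switch to Night (5 → 10). Not NE.
(Dawn, Night): Species 1 can switch to Dusk (2 → 3). Not NE.
(Day, Dusk): Species 1 can switch to Dawn (0 → 8). Not NE.
(Day, Night): Species 1 can switch to Dawn (1 → 2). Not NE.
(Dusk, Dusk): Species 1 can switch to Dawn (5 → 8). Not NE.
(Dusk, Night): Species 2 can switch to Dusk (0 → 6). Not NE.

This game has no pure Nash equilibrium.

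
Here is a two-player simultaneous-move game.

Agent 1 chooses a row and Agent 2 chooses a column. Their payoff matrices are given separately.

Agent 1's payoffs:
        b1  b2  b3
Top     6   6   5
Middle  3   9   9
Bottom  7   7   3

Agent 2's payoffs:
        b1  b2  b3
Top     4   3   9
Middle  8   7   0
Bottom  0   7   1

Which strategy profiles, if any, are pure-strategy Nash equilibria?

Agent 1 against b1: payoffs 6, 3, 7 → best response Bottom.
Agent 1 against b2: payoffs 6, 9, 7 → best response Middle.
Agent 1 against b3: payoffs 5, 9, 3 → best response Middle.
Agent 2 against Top: payoffs 4, 3, 9 → best response b3.
Agent 2 against Middle: payoffs 8, 7, 0 → best response b1.
Agent 2 against Bottom: payoffs 0, 7, 1 → best response b2.
No profile is a mutual best response for all players.

none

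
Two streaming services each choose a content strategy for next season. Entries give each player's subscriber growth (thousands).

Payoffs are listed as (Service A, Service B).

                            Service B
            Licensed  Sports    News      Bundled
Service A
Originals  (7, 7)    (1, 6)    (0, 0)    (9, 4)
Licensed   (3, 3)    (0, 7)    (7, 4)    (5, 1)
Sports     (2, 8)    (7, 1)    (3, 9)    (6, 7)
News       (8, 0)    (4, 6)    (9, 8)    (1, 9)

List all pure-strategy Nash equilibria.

(Originals, Licensed): Service A can switch to News (7 → 8). Not NE.
(Originals, Sports): Service A can switch to Sports (1 → 7). Not NE.
(Originals, News): Service A can switch to Licensed (0 → 7). Not NE.
(Originals, Bundled): Service B can switch to Licensed (4 → 7). Not NE.
(Licensed, Licensed): Service A can switch to Originals (3 → 7). Not NE.
(Licensed, Sports): Service A can switch to Originals (0 → 1). Not NE.
(The remaining 10 profiles each have a profitable deviation by the same check.)

There is no pure-strategy Nash equilibrium.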